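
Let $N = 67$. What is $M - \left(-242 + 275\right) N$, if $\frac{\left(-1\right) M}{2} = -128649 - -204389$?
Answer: $-153691$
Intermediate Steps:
$M = -151480$ ($M = - 2 \left(-128649 - -204389\right) = - 2 \left(-128649 + 204389\right) = \left(-2\right) 75740 = -151480$)
$M - \left(-242 + 275\right) N = -151480 - \left(-242 + 275\right) 67 = -151480 - 33 \cdot 67 = -151480 - 2211 = -153691$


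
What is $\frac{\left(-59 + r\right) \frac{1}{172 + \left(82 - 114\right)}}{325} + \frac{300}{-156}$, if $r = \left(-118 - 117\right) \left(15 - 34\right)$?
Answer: $- \frac{41547}{22750} \approx -1.8262$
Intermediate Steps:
$r = 4465$ ($r = \left(-235\right) \left(-19\right) = 4465$)
$\frac{\left(-59 + r\right) \frac{1}{172 + \left(82 - 114\right)}}{325} + \frac{300}{-156} = \frac{\left(-59 + 4465\right) \frac{1}{172 + \left(82 - 114\right)}}{325} + \frac{300}{-156} = \frac{4406}{172 - 32} \cdot \frac{1}{325} + 300 \left(- \frac{1}{156}\right) = \frac{4406}{140} \cdot \frac{1}{325} - \frac{25}{13} = 4406 \cdot \frac{1}{140} \cdot \frac{1}{325} - \frac{25}{13} = \frac{2203}{70} \cdot \frac{1}{325} - \frac{25}{13} = \frac{2203}{22750} - \frac{25}{13} = - \frac{41547}{22750}$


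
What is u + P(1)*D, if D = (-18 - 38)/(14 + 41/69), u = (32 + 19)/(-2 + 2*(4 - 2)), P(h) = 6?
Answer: 4989/2014 ≈ 2.4772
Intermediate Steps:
u = 51/2 (u = 51/(-2 + 2*2) = 51/(-2 + 4) = 51/2 ≈ 25.500)
D = -3864/1007 (D = -56/(14 + 41*(1/69)) = -56/(14 + 41/69) = -56/1007/69 = -56*69/1007 = -3864/1007 ≈ -3.8371)
u + P(1)*D = 51/2 + 6*(-3864/1007) = 51/2 - 23184/1007 = 4989/2014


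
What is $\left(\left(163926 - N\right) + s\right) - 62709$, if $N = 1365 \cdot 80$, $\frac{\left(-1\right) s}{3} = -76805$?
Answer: $222432$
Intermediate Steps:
$s = 230415$ ($s = \left(-3\right) \left(-76805\right) = 230415$)
$N = 109200$
$\left(\left(163926 - N\right) + s\right) - 62709 = \left(\left(163926 - 109200\right) + 230415\right) - 62709 = \left(54726 + 230415\right) - 62709 = 285141 - 62709 = 222432$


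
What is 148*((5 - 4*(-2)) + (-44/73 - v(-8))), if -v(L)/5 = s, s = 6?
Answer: 458060/73 ≈ 6274.8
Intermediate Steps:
v(L) = -30 (v(L) = -5*6 = -30)
148*((5 - 4*(-2)) + (-44/73 - v(-8))) = 148*((5 - 4*(-2)) + (-44/73 - 1*(-30))) = 148*((5 + 8) + (-44*1/73 + 30)) = 148*(13 + (-44/73 + 30)) = 148*(13 + 2146/73) = 148*(3095/73) = 458060/73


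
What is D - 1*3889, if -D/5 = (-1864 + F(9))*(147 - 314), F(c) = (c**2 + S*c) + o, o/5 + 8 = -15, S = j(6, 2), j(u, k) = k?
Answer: -1573689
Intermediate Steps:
S = 2
o = -115 (o = -40 + 5*(-15) = -40 - 75 = -115)
F(c) = -115 + c**2 + 2*c (F(c) = (c**2 + 2*c) - 115 = -115 + c**2 + 2*c)
D = -1569800 (D = -5*(-1864 + (-115 + 9**2 + 2*9))*(147 - 314) = -5*(-1864 + (-115 + 81 + 18))*(-167) = -5*(-1864 - 16)*(-167) = -(-9400)*(-167) = -5*313960 = -1569800)
D - 1*3889 = -1569800 - 1*3889 = -1569800 - 3889 = -1573689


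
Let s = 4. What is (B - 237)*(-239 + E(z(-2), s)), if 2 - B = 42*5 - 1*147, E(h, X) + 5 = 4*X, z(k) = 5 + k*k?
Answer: 67944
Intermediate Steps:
z(k) = 5 + k²
E(h, X) = -5 + 4*X
B = -61 (B = 2 - (42*5 - 1*147) = 2 - (210 - 147) = 2 - 1*63 = 2 - 63 = -61)
(B - 237)*(-239 + E(z(-2), s)) = (-61 - 237)*(-239 + (-5 + 4*4)) = -298*(-239 + (-5 + 16)) = -298*(-239 + 11) = -298*(-228) = 67944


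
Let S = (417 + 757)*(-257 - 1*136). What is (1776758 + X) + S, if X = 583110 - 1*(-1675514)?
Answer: 3574000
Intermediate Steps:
X = 2258624 (X = 583110 + 1675514 = 2258624)
S = -461382 (S = 1174*(-257 - 136) = 1174*(-393) = -461382)
(1776758 + X) + S = (1776758 + 2258624) - 461382 = 4035382 - 461382 = 3574000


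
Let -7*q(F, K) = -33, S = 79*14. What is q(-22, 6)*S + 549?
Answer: 5763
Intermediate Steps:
S = 1106
q(F, K) = 33/7 (q(F, K) = -⅐*(-33) = 33/7)
q(-22, 6)*S + 549 = (33/7)*1106 + 549 = 5214 + 549 = 5763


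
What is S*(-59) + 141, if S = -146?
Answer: 8755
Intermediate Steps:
S*(-59) + 141 = -146*(-59) + 141 = 8614 + 141 = 8755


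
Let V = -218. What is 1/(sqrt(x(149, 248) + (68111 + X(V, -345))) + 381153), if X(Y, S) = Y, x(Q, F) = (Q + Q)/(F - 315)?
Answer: 25537251/9733595281870 - sqrt(304751711)/9733595281870 ≈ 2.6218e-6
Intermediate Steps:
x(Q, F) = 2*Q/(-315 + F) (x(Q, F) = (2*Q)/(-315 + F) = 2*Q/(-315 + F))
1/(sqrt(x(149, 248) + (68111 + X(V, -345))) + 381153) = 1/(sqrt(2*149/(-315 + 248) + (68111 - 218)) + 381153) = 1/(sqrt(2*149/(-67) + 67893) + 381153) = 1/(sqrt(2*149*(-1/67) + 67893) + 381153) = 1/(sqrt(-298/67 + 67893) + 381153) = 1/(sqrt(4548533/67) + 381153) = 1/(sqrt(304751711)/67 + 381153) = 1/(381153 + sqrt(304751711)/67)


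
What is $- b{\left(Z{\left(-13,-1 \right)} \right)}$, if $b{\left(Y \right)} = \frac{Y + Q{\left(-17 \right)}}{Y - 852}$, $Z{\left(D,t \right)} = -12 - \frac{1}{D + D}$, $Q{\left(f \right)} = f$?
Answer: $- \frac{753}{22463} \approx -0.033522$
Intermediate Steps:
$Z{\left(D,t \right)} = -12 - \frac{1}{2 D}$
$b{\left(Y \right)} = \frac{-17 + Y}{-852 + Y}$ ($b{\left(Y \right)} = \frac{Y - 17}{Y - 852} = \frac{-17 + Y}{-852 + Y}$)
$- b{\left(Z{\left(-13,-1 \right)} \right)} = - \frac{-17 - \left(12 + \frac{1}{2 \left(-13\right)}\right)}{-852 - \left(12 + \frac{1}{2 \left(-13\right)}\right)} = - \frac{-17 - \frac{311}{26}}{-852 - \frac{311}{26}} = - \frac{-753}{\left(- \frac{22463}{26}\right) 26} = - \frac{\left(-26\right) \left(-753\right)}{22463 \cdot 26} = \left(-1\right) \frac{753}{22463} = - \frac{753}{22463}$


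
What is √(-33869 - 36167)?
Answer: 2*I*√17509 ≈ 264.64*I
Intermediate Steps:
√(-33869 - 36167) = √(-70036) = 2*I*√17509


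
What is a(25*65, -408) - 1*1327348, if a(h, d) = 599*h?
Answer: -353973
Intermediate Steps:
a(25*65, -408) - 1*1327348 = 599*(25*65) - 1*1327348 = 599*1625 - 1327348 = 973375 - 1327348 = -353973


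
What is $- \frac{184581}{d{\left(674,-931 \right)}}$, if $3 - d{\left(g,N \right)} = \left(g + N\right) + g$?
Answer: $\frac{20509}{46} \approx 445.85$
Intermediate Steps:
$d{\left(g,N \right)} = 3 - N - 2 g$ ($d{\left(g,N \right)} = 3 - \left(\left(g + N\right) + g\right) = 3 - \left(\left(N + g\right) + g\right) = 3 - \left(N + 2 g\right) = 3 - N - 2 g$)
$- \frac{184581}{d{\left(674,-931 \right)}} = - \frac{184581}{3 - -931 - 1348} = - \frac{184581}{3 + 931 - 1348} = - \frac{184581}{-414} = \left(-184581\right) \left(- \frac{1}{414}\right) = \frac{20509}{46}$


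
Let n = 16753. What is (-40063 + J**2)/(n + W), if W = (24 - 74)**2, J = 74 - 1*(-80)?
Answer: -16347/19253 ≈ -0.84906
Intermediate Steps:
J = 154 (J = 74 + 80 = 154)
W = 2500 (W = (-50)**2 = 2500)
(-40063 + J**2)/(n + W) = (-40063 + 154**2)/(16753 + 2500) = (-40063 + 23716)/19253 = -16347*1/19253 = -16347/19253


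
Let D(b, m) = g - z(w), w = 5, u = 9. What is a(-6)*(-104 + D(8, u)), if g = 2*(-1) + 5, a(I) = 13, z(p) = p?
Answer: -1378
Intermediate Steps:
g = 3 (g = -2 + 5 = 3)
D(b, m) = -2 (D(b, m) = 3 - 1*5 = 3 - 5 = -2)
a(-6)*(-104 + D(8, u)) = 13*(-104 - 2) = 13*(-106) = -1378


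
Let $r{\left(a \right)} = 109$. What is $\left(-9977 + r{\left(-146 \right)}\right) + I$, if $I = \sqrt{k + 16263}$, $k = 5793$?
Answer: $-9868 + 2 \sqrt{5514} \approx -9719.5$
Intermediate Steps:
$I = 2 \sqrt{5514}$ ($I = \sqrt{5793 + 16263} = \sqrt{22056} = 2 \sqrt{5514} \approx 148.51$)
$\left(-9977 + r{\left(-146 \right)}\right) + I = \left(-9977 + 109\right) + 2 \sqrt{5514} = -9868 + 2 \sqrt{5514}$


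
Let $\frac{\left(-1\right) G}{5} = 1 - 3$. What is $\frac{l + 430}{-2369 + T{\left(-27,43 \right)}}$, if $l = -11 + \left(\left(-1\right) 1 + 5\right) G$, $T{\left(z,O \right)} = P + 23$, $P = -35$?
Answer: $- \frac{459}{2381} \approx -0.19278$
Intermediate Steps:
$T{\left(z,O \right)} = -12$ ($T{\left(z,O \right)} = -35 + 23 = -12$)
$G = 10$ ($G = - 5 \left(1 - 3\right) = \left(-5\right) \left(-2\right) = 10$)
$l = 29$ ($l = -11 + \left(\left(-1\right) 1 + 5\right) 10 = -11 + \left(-1 + 5\right) 10 = -11 + 4 \cdot 10 = -11 + 40 = 29$)
$\frac{l + 430}{-2369 + T{\left(-27,43 \right)}} = \frac{29 + 430}{-2369 - 12} = \frac{459}{-2381} = 459 \left(- \frac{1}{2381}\right) = - \frac{459}{2381}$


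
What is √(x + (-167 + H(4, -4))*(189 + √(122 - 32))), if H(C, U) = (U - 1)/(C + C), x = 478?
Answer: √(-499250 - 8046*√10)/4 ≈ 181.09*I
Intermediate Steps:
H(C, U) = (-1 + U)/(2*C) (H(C, U) = (-1 + U)/((2*C)) = (-1 + U)*(1/(2*C)) = (-1 + U)/(2*C))
√(x + (-167 + H(4, -4))*(189 + √(122 - 32))) = √(478 + (-167 + (½)*(-1 - 4)/4)*(189 + √(122 - 32))) = √(478 + (-167 + (½)*(¼)*(-5))*(189 + √90)) = √(478 + (-167 - 5/8)*(189 + 3*√10)) = √(478 - 1341*(189 + 3*√10)/8) = √(478 + (-253449/8 - 4023*√10/8)) = √(-249625/8 - 4023*√10/8)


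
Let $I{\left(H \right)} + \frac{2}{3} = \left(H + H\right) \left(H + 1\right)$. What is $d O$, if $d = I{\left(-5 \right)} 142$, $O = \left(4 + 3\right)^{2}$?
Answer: $\frac{821044}{3} \approx 2.7368 \cdot 10^{5}$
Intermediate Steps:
$I{\left(H \right)} = - \frac{2}{3} + 2 H \left(1 + H\right)$ ($I{\left(H \right)} = - \frac{2}{3} + \left(H + H\right) \left(H + 1\right) = - \frac{2}{3} + 2 H \left(1 + H\right)$)
$O = 49$ ($O = 7^{2} = 49$)
$d = \frac{16756}{3}$ ($d = \left(- \frac{2}{3} + 2 \left(-5\right) + 2 \left(-5\right)^{2}\right) 142 = \left(- \frac{2}{3} - 10 + 2 \cdot 25\right) 142 = \left(- \frac{2}{3} - 10 + 50\right) 142 = \frac{118}{3} \cdot 142 = \frac{16756}{3} \approx 5585.3$)
$d O = \frac{16756}{3} \cdot 49 = \frac{821044}{3}$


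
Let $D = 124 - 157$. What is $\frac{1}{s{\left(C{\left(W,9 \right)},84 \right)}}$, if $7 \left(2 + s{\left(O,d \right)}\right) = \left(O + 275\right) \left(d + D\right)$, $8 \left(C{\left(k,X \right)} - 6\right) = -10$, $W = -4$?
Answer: $\frac{28}{57013} \approx 0.00049112$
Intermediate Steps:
$C{\left(k,X \right)} = \frac{19}{4}$ ($C{\left(k,X \right)} = 6 + \frac{1}{8} \left(-10\right) = 6 - \frac{5}{4} = \frac{19}{4}$)
$D = -33$ ($D = 124 - 157 = -33$)
$s{\left(O,d \right)} = -2 + \frac{\left(-33 + d\right) \left(275 + O\right)}{7}$ ($s{\left(O,d \right)} = -2 + \frac{\left(O + 275\right) \left(d - 33\right)}{7} = -2 + \frac{\left(275 + O\right) \left(-33 + d\right)}{7} = -2 + \frac{\left(-33 + d\right) \left(275 + O\right)}{7}$)
$\frac{1}{s{\left(C{\left(W,9 \right)},84 \right)}} = \frac{1}{- \frac{9089}{7} - \frac{627}{28} + \frac{275}{7} \cdot 84 + \frac{1}{7} \cdot \frac{19}{4} \cdot 84} = \frac{1}{- \frac{9089}{7} - \frac{627}{28} + 3300 + 57} = \frac{1}{\frac{57013}{28}} = \frac{28}{57013}$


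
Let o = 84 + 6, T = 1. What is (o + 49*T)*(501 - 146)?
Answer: 49345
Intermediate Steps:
o = 90
(o + 49*T)*(501 - 146) = (90 + 49*1)*(501 - 146) = (90 + 49)*355 = 139*355 = 49345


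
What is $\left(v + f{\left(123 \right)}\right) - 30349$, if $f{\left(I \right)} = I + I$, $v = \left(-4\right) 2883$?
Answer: $-41635$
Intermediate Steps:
$v = -11532$
$f{\left(I \right)} = 2 I$
$\left(v + f{\left(123 \right)}\right) - 30349 = \left(-11532 + 2 \cdot 123\right) - 30349 = \left(-11532 + 246\right) - 30349 = -11286 - 30349 = -41635$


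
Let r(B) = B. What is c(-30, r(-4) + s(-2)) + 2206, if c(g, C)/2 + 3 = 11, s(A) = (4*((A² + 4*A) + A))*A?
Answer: 2222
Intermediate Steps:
s(A) = A*(4*A² + 20*A) (s(A) = (4*(A² + 5*A))*A = (4*A² + 20*A)*A = A*(4*A² + 20*A))
c(g, C) = 16 (c(g, C) = -6 + 2*11 = -6 + 22 = 16)
c(-30, r(-4) + s(-2)) + 2206 = 16 + 2206 = 2222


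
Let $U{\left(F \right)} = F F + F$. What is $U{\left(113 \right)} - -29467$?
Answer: $42349$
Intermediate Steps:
$U{\left(F \right)} = F + F^{2}$ ($U{\left(F \right)} = F^{2} + F = F + F^{2}$)
$U{\left(113 \right)} - -29467 = 113 \left(1 + 113\right) - -29467 = 113 \cdot 114 + 29467 = 12882 + 29467 = 42349$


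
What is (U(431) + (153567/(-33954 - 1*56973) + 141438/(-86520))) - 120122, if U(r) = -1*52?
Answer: -17508064641719/145685260 ≈ -1.2018e+5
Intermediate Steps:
U(r) = -52
(U(431) + (153567/(-33954 - 1*56973) + 141438/(-86520))) - 120122 = (-52 + (153567/(-33954 - 1*56973) + 141438/(-86520))) - 120122 = (-52 + (153567/(-33954 - 56973) + 141438*(-1/86520))) - 120122 = (-52 + (153567/(-90927) - 23573/14420)) - 120122 = (-52 + (153567*(-1/90927) - 23573/14420)) - 120122 = (-52 + (-17063/10103 - 23573/14420)) - 120122 = (-52 - 484206479/145685260) - 120122 = -8059839999/145685260 - 120122 = -17508064641719/145685260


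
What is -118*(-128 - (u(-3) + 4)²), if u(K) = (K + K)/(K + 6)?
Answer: 15576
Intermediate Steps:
u(K) = 2*K/(6 + K) (u(K) = (2*K)/(6 + K) = 2*K/(6 + K))
-118*(-128 - (u(-3) + 4)²) = -118*(-128 - (2*(-3)/(6 - 3) + 4)²) = -118*(-128 - (2*(-3)/3 + 4)²) = -118*(-128 - (2*(-3)*(⅓) + 4)²) = -118*(-128 - (-2 + 4)²) = -118*(-128 - 1*2²) = -118*(-128 - 1*4) = -118*(-128 - 4) = -118*(-132) = 15576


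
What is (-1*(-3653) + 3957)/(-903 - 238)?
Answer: -7610/1141 ≈ -6.6696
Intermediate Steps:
(-1*(-3653) + 3957)/(-903 - 238) = (3653 + 3957)/(-1141) = 7610*(-1/1141) = -7610/1141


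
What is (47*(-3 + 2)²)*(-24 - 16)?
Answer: -1880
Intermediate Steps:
(47*(-3 + 2)²)*(-24 - 16) = (47*(-1)²)*(-40) = (47*1)*(-40) = 47*(-40) = -1880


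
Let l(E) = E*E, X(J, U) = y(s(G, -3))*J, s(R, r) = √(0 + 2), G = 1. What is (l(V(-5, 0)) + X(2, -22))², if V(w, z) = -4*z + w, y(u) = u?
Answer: 633 + 100*√2 ≈ 774.42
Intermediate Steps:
s(R, r) = √2
V(w, z) = w - 4*z
X(J, U) = J*√2 (X(J, U) = √2*J = J*√2)
l(E) = E²
(l(V(-5, 0)) + X(2, -22))² = ((-5 - 4*0)² + 2*√2)² = ((-5 + 0)² + 2*√2)² = ((-5)² + 2*√2)² = (25 + 2*√2)²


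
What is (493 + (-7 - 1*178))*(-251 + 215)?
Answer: -11088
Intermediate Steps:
(493 + (-7 - 1*178))*(-251 + 215) = (493 + (-7 - 178))*(-36) = (493 - 185)*(-36) = 308*(-36) = -11088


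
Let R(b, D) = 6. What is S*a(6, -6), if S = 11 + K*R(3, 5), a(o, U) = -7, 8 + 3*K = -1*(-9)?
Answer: -91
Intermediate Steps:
K = ⅓ (K = -8/3 + (-1*(-9))/3 = -8/3 + (⅓)*9 = -8/3 + 3 = ⅓ ≈ 0.33333)
S = 13 (S = 11 + (⅓)*6 = 11 + 2 = 13)
S*a(6, -6) = 13*(-7) = -91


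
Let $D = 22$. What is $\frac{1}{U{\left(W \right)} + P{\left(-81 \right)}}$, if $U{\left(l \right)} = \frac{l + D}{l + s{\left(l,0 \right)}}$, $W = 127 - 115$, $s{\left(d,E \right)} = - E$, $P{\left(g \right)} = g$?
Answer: $- \frac{6}{469} \approx -0.012793$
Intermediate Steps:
$W = 12$ ($W = 127 - 115 = 12$)
$U{\left(l \right)} = \frac{22 + l}{l}$ ($U{\left(l \right)} = \frac{l + 22}{l - 0} = \frac{22 + l}{l + 0} = \frac{22 + l}{l}$)
$\frac{1}{U{\left(W \right)} + P{\left(-81 \right)}} = \frac{1}{\frac{22 + 12}{12} - 81} = \frac{1}{\frac{1}{12} \cdot 34 - 81} = \frac{1}{\frac{17}{6} - 81} = \frac{1}{- \frac{469}{6}} = - \frac{6}{469}$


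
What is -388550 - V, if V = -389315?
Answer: 765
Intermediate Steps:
-388550 - V = -388550 - 1*(-389315) = -388550 + 389315 = 765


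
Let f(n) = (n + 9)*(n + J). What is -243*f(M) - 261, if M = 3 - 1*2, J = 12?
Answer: -31851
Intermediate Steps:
M = 1 (M = 3 - 2 = 1)
f(n) = (9 + n)*(12 + n) (f(n) = (n + 9)*(n + 12) = (9 + n)*(12 + n))
-243*f(M) - 261 = -243*(108 + 1² + 21*1) - 261 = -243*(108 + 1 + 21) - 261 = -243*130 - 261 = -31590 - 261 = -31851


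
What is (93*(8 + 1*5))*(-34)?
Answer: -41106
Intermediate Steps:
(93*(8 + 1*5))*(-34) = (93*(8 + 5))*(-34) = (93*13)*(-34) = 1209*(-34) = -41106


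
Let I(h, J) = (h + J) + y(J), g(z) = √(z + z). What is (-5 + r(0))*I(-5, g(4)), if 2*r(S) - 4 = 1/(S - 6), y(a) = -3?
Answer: 74/3 - 37*√2/6 ≈ 15.946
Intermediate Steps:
r(S) = 2 + 1/(2*(-6 + S)) (r(S) = 2 + 1/(2*(S - 6)) = 2 + 1/(2*(-6 + S)))
g(z) = √2*√z (g(z) = √(2*z) = √2*√z)
I(h, J) = -3 + J + h (I(h, J) = (h + J) - 3 = (J + h) - 3 = -3 + J + h)
(-5 + r(0))*I(-5, g(4)) = (-5 + (-23 + 4*0)/(2*(-6 + 0)))*(-3 + √2*√4 - 5) = (-5 + (½)*(-23 + 0)/(-6))*(-3 + √2*2 - 5) = (-5 + (½)*(-⅙)*(-23))*(-3 + 2*√2 - 5) = (-5 + 23/12)*(-8 + 2*√2) = -37*(-8 + 2*√2)/12 = 74/3 - 37*√2/6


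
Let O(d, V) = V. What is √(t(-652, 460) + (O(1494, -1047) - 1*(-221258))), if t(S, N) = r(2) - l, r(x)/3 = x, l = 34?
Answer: √220183 ≈ 469.24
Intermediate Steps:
r(x) = 3*x
t(S, N) = -28 (t(S, N) = 3*2 - 1*34 = 6 - 34 = -28)
√(t(-652, 460) + (O(1494, -1047) - 1*(-221258))) = √(-28 + (-1047 - 1*(-221258))) = √(-28 + (-1047 + 221258)) = √(-28 + 220211) = √220183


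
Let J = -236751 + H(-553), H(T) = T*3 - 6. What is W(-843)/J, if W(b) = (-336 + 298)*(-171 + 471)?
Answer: 475/9934 ≈ 0.047816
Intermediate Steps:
H(T) = -6 + 3*T (H(T) = 3*T - 6 = -6 + 3*T)
W(b) = -11400 (W(b) = -38*300 = -11400)
J = -238416 (J = -236751 + (-6 + 3*(-553)) = -236751 + (-6 - 1659) = -236751 - 1665 = -238416)
W(-843)/J = -11400/(-238416) = -11400*(-1/238416) = 475/9934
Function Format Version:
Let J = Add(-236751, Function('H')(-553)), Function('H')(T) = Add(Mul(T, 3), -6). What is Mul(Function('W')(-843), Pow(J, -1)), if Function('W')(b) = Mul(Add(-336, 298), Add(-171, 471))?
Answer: Rational(475, 9934) ≈ 0.047816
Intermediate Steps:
Function('H')(T) = Add(-6, Mul(3, T)) (Function('H')(T) = Add(Mul(3, T), -6) = Add(-6, Mul(3, T)))
Function('W')(b) = -11400 (Function('W')(b) = Mul(-38, 300) = -11400)
J = -238416 (J = Add(-236751, Add(-6, Mul(3, -553))) = Add(-236751, Add(-6, -1659)) = Add(-236751, -1665) = -238416)
Mul(Function('W')(-843), Pow(J, -1)) = Mul(-11400, Pow(-238416, -1)) = Mul(-11400, Rational(-1, 238416)) = Rational(475, 9934)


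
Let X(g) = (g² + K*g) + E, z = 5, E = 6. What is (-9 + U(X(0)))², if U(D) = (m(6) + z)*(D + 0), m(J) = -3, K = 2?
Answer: 9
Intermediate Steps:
X(g) = 6 + g² + 2*g (X(g) = (g² + 2*g) + 6 = 6 + g² + 2*g)
U(D) = 2*D (U(D) = (-3 + 5)*(D + 0) = 2*D)
(-9 + U(X(0)))² = (-9 + 2*(6 + 0² + 2*0))² = (-9 + 2*(6 + 0 + 0))² = (-9 + 2*6)² = (-9 + 12)² = 3² = 9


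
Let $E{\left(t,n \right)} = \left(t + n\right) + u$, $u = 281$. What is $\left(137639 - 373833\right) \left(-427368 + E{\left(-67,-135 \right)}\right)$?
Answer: $100923098066$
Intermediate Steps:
$E{\left(t,n \right)} = 281 + n + t$ ($E{\left(t,n \right)} = \left(t + n\right) + 281 = \left(n + t\right) + 281 = 281 + n + t$)
$\left(137639 - 373833\right) \left(-427368 + E{\left(-67,-135 \right)}\right) = \left(137639 - 373833\right) \left(-427368 - -79\right) = - 236194 \left(-427368 + 79\right) = \left(-236194\right) \left(-427289\right) = 100923098066$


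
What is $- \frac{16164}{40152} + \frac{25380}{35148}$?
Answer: $\frac{3131427}{9800434} \approx 0.31952$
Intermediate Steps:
$- \frac{16164}{40152} + \frac{25380}{35148} = \left(-16164\right) \frac{1}{40152} + 25380 \cdot \frac{1}{35148} = - \frac{1347}{3346} + \frac{2115}{2929} = \frac{3131427}{9800434}$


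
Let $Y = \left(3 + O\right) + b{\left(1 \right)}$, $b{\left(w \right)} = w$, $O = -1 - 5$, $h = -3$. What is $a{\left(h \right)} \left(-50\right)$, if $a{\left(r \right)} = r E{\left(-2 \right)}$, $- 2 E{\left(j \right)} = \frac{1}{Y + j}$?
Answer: $\frac{75}{4} \approx 18.75$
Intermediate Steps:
$O = -6$ ($O = -1 - 5 = -6$)
$Y = -2$ ($Y = \left(3 - 6\right) + 1 = -3 + 1 = -2$)
$E{\left(j \right)} = - \frac{1}{2 \left(-2 + j\right)}$
$a{\left(r \right)} = \frac{r}{8}$ ($a{\left(r \right)} = r \left(- \frac{1}{-4 + 2 \left(-2\right)}\right) = r \left(- \frac{1}{-4 - 4}\right) = r \left(- \frac{1}{-8}\right) = r \left(\left(-1\right) \left(- \frac{1}{8}\right)\right) = r \frac{1}{8} = \frac{r}{8}$)
$a{\left(h \right)} \left(-50\right) = \frac{1}{8} \left(-3\right) \left(-50\right) = \left(- \frac{3}{8}\right) \left(-50\right) = \frac{75}{4}$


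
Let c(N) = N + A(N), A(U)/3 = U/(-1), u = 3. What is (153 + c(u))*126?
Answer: 18522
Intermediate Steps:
A(U) = -3*U (A(U) = 3*(U/(-1)) = 3*(U*(-1)) = 3*(-U) = -3*U)
c(N) = -2*N (c(N) = N - 3*N = -2*N)
(153 + c(u))*126 = (153 - 2*3)*126 = (153 - 6)*126 = 147*126 = 18522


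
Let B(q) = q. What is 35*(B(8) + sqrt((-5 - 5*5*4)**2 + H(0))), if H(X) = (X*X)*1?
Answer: 3955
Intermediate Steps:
H(X) = X**2 (H(X) = X**2*1 = X**2)
35*(B(8) + sqrt((-5 - 5*5*4)**2 + H(0))) = 35*(8 + sqrt((-5 - 5*5*4)**2 + 0**2)) = 35*(8 + sqrt((-5 - 25*4)**2 + 0)) = 35*(8 + sqrt((-5 - 100)**2 + 0)) = 35*(8 + sqrt((-105)**2 + 0)) = 35*(8 + sqrt(11025 + 0)) = 35*(8 + sqrt(11025)) = 35*(8 + 105) = 35*113 = 3955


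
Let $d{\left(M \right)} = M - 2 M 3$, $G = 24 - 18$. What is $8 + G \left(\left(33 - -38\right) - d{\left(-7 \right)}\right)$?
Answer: $224$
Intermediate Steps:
$G = 6$
$d{\left(M \right)} = - 5 M$ ($d{\left(M \right)} = M - 2 \cdot 3 M = M - 6 M = - 5 M$)
$8 + G \left(\left(33 - -38\right) - d{\left(-7 \right)}\right) = 8 + 6 \left(\left(33 - -38\right) - \left(-5\right) \left(-7\right)\right) = 8 + 6 \left(\left(33 + 38\right) - 35\right) = 8 + 6 \left(71 - 35\right) = 8 + 6 \cdot 36 = 8 + 216 = 224$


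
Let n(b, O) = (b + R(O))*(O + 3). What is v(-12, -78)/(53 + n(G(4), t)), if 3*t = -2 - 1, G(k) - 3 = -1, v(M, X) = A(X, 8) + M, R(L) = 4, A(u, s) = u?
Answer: -18/13 ≈ -1.3846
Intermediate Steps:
v(M, X) = M + X (v(M, X) = X + M = M + X)
G(k) = 2 (G(k) = 3 - 1 = 2)
t = -1 (t = (-2 - 1)/3 = (⅓)*(-3) = -1)
n(b, O) = (3 + O)*(4 + b) (n(b, O) = (b + 4)*(O + 3) = (4 + b)*(3 + O) = (3 + O)*(4 + b))
v(-12, -78)/(53 + n(G(4), t)) = (-12 - 78)/(53 + (12 + 3*2 + 4*(-1) - 1*2)) = -90/(53 + (12 + 6 - 4 - 2)) = -90/(53 + 12) = -90/65 = -90*1/65 = -18/13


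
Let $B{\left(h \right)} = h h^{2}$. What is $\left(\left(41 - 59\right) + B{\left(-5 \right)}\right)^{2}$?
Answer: $20449$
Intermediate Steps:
$B{\left(h \right)} = h^{3}$
$\left(\left(41 - 59\right) + B{\left(-5 \right)}\right)^{2} = \left(\left(41 - 59\right) + \left(-5\right)^{3}\right)^{2} = \left(-18 - 125\right)^{2} = \left(-143\right)^{2} = 20449$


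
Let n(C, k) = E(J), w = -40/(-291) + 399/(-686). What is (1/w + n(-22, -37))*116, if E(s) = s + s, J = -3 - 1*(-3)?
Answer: -3308088/12667 ≈ -261.16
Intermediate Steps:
J = 0 (J = -3 + 3 = 0)
w = -12667/28518 (w = -40*(-1/291) + 399*(-1/686) = 40/291 - 57/98 = -12667/28518 ≈ -0.44418)
E(s) = 2*s
n(C, k) = 0 (n(C, k) = 2*0 = 0)
(1/w + n(-22, -37))*116 = (1/(-12667/28518) + 0)*116 = (-28518/12667 + 0)*116 = -28518/12667*116 = -3308088/12667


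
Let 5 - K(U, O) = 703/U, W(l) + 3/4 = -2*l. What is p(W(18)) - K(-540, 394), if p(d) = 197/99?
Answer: -25613/5940 ≈ -4.3120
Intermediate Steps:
W(l) = -3/4 - 2*l
K(U, O) = 5 - 703/U
p(d) = 197/99 (p(d) = 197*(1/99) = 197/99)
p(W(18)) - K(-540, 394) = 197/99 - (5 - 703/(-540)) = 197/99 - (5 - 703*(-1/540)) = 197/99 - (5 + 703/540) = 197/99 - 1*3403/540 = 197/99 - 3403/540 = -25613/5940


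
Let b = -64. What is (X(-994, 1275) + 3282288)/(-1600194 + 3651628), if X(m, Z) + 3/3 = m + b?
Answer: 468747/293062 ≈ 1.5995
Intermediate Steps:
X(m, Z) = -65 + m (X(m, Z) = -1 + (m - 64) = -1 + (-64 + m) = -65 + m)
(X(-994, 1275) + 3282288)/(-1600194 + 3651628) = ((-65 - 994) + 3282288)/(-1600194 + 3651628) = (-1059 + 3282288)/2051434 = 3281229*(1/2051434) = 468747/293062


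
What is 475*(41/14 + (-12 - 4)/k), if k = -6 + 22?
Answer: 12825/14 ≈ 916.07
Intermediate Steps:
k = 16
475*(41/14 + (-12 - 4)/k) = 475*(41/14 + (-12 - 4)/16) = 475*(41*(1/14) - 16*1/16) = 475*(41/14 - 1) = 475*(27/14) = 12825/14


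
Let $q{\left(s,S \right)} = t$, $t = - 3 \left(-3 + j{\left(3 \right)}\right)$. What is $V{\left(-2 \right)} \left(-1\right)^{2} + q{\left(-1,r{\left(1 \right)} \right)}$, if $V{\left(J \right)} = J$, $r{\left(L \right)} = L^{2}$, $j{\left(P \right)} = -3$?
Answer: $16$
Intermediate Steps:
$t = 18$ ($t = - 3 \left(-3 - 3\right) = \left(-3\right) \left(-6\right) = 18$)
$q{\left(s,S \right)} = 18$
$V{\left(-2 \right)} \left(-1\right)^{2} + q{\left(-1,r{\left(1 \right)} \right)} = - 2 \left(-1\right)^{2} + 18 = \left(-2\right) 1 + 18 = -2 + 18 = 16$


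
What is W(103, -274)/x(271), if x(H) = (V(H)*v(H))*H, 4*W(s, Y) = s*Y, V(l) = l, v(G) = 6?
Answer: -14111/881292 ≈ -0.016012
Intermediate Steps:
W(s, Y) = Y*s/4 (W(s, Y) = (s*Y)/4 = (Y*s)/4 = Y*s/4)
x(H) = 6*H² (x(H) = (H*6)*H = (6*H)*H = 6*H²)
W(103, -274)/x(271) = ((¼)*(-274)*103)/((6*271²)) = -14111/(2*(6*73441)) = -14111/2/440646 = -14111/2*1/440646 = -14111/881292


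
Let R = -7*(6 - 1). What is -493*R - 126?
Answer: 17129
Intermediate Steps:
R = -35 (R = -7*5 = -35)
-493*R - 126 = -493*(-35) - 126 = 17255 - 126 = 17129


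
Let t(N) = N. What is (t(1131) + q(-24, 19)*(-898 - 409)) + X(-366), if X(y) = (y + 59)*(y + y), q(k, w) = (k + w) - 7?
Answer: 241539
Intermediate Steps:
q(k, w) = -7 + k + w
X(y) = 2*y*(59 + y) (X(y) = (59 + y)*(2*y) = 2*y*(59 + y))
(t(1131) + q(-24, 19)*(-898 - 409)) + X(-366) = (1131 + (-7 - 24 + 19)*(-898 - 409)) + 2*(-366)*(59 - 366) = (1131 - 12*(-1307)) + 2*(-366)*(-307) = (1131 + 15684) + 224724 = 16815 + 224724 = 241539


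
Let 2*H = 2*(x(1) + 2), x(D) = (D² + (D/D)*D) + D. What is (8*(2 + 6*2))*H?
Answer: 560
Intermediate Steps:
x(D) = D² + 2*D (x(D) = (D² + 1*D) + D = (D² + D) + D = (D + D²) + D = D² + 2*D)
H = 5 (H = (2*(1*(2 + 1) + 2))/2 = (2*(1*3 + 2))/2 = (2*(3 + 2))/2 = (2*5)/2 = (½)*10 = 5)
(8*(2 + 6*2))*H = (8*(2 + 6*2))*5 = (8*(2 + 12))*5 = (8*14)*5 = 112*5 = 560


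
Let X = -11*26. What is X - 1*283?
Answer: -569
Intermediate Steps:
X = -286
X - 1*283 = -286 - 1*283 = -286 - 283 = -569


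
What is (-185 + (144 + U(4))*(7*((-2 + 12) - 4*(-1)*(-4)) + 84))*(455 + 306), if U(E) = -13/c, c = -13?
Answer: 4493705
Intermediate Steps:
U(E) = 1 (U(E) = -13/(-13) = -13*(-1/13) = 1)
(-185 + (144 + U(4))*(7*((-2 + 12) - 4*(-1)*(-4)) + 84))*(455 + 306) = (-185 + (144 + 1)*(7*((-2 + 12) - 4*(-1)*(-4)) + 84))*(455 + 306) = (-185 + 145*(7*(10 + 4*(-4)) + 84))*761 = (-185 + 145*(7*(10 - 16) + 84))*761 = (-185 + 145*(7*(-6) + 84))*761 = (-185 + 145*(-42 + 84))*761 = (-185 + 145*42)*761 = (-185 + 6090)*761 = 5905*761 = 4493705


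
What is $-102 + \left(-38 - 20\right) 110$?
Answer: $-6482$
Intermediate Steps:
$-102 + \left(-38 - 20\right) 110 = -102 - 6380 = -6482$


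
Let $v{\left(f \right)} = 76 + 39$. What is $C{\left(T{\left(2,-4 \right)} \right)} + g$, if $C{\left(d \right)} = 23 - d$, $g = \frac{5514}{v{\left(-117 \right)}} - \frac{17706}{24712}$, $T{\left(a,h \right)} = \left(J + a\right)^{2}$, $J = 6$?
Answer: $\frac{8854349}{1420940} \approx 6.2313$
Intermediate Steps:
$T{\left(a,h \right)} = \left(6 + a\right)^{2}$
$v{\left(f \right)} = 115$
$g = \frac{67112889}{1420940}$ ($g = \frac{5514}{115} - \frac{17706}{24712} = 5514 \cdot \frac{1}{115} - \frac{8853}{12356} = \frac{5514}{115} - \frac{8853}{12356} = \frac{67112889}{1420940} \approx 47.231$)
$C{\left(T{\left(2,-4 \right)} \right)} + g = \left(23 - \left(6 + 2\right)^{2}\right) + \frac{67112889}{1420940} = \left(23 - 8^{2}\right) + \frac{67112889}{1420940} = \left(23 - 64\right) + \frac{67112889}{1420940} = -41 + \frac{67112889}{1420940} = \frac{8854349}{1420940}$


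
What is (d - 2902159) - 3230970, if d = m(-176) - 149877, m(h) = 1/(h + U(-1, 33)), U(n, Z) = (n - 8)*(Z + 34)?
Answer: -4894461675/779 ≈ -6.2830e+6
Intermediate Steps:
U(n, Z) = (-8 + n)*(34 + Z)
m(h) = 1/(-603 + h) (m(h) = 1/(h + (-272 - 8*33 + 34*(-1) + 33*(-1))) = 1/(h + (-272 - 264 - 34 - 33)) = 1/(h - 603) = 1/(-603 + h))
d = -116754184/779 (d = 1/(-603 - 176) - 149877 = 1/(-779) - 149877 = -1/779 - 149877 = -116754184/779 ≈ -1.4988e+5)
(d - 2902159) - 3230970 = (-116754184/779 - 2902159) - 3230970 = -2377536045/779 - 3230970 = -4894461675/779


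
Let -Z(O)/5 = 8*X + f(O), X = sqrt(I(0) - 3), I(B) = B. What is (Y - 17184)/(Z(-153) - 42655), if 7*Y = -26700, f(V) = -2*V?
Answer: 1298932956/2733246635 - 1175904*I*sqrt(3)/2733246635 ≈ 0.47523 - 0.00074517*I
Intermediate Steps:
Y = -26700/7 (Y = (1/7)*(-26700) = -26700/7 ≈ -3814.3)
X = I*sqrt(3) (X = sqrt(0 - 3) = sqrt(-3) = I*sqrt(3) ≈ 1.732*I)
Z(O) = 10*O - 40*I*sqrt(3) (Z(O) = -5*(8*(I*sqrt(3)) - 2*O) = -5*(8*I*sqrt(3) - 2*O) = -5*(-2*O + 8*I*sqrt(3)) = 10*O - 40*I*sqrt(3))
(Y - 17184)/(Z(-153) - 42655) = (-26700/7 - 17184)/((10*(-153) - 40*I*sqrt(3)) - 42655) = -146988/(7*((-1530 - 40*I*sqrt(3)) - 42655)) = -146988/(7*(-44185 - 40*I*sqrt(3)))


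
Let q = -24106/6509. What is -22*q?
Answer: 530332/6509 ≈ 81.477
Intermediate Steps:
q = -24106/6509 (q = -24106*1/6509 = -24106/6509 ≈ -3.7035)
-22*q = -22*(-24106/6509) = 530332/6509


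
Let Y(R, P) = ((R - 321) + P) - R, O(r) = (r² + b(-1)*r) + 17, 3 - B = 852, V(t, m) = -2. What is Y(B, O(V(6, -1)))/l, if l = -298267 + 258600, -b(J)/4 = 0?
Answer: 300/39667 ≈ 0.0075630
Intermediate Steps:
B = -849 (B = 3 - 1*852 = 3 - 852 = -849)
b(J) = 0 (b(J) = -4*0 = 0)
l = -39667
O(r) = 17 + r² (O(r) = (r² + 0*r) + 17 = (r² + 0) + 17 = r² + 17 = 17 + r²)
Y(R, P) = -321 + P (Y(R, P) = ((-321 + R) + P) - R = (-321 + P + R) - R = -321 + P)
Y(B, O(V(6, -1)))/l = (-321 + (17 + (-2)²))/(-39667) = (-321 + (17 + 4))*(-1/39667) = (-321 + 21)*(-1/39667) = -300*(-1/39667) = 300/39667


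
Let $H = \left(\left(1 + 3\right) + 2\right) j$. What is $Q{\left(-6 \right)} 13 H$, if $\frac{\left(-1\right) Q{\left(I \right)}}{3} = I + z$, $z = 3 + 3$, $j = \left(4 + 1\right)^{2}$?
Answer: $0$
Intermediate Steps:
$j = 25$ ($j = 5^{2} = 25$)
$z = 6$
$H = 150$ ($H = \left(\left(1 + 3\right) + 2\right) 25 = \left(4 + 2\right) 25 = 6 \cdot 25 = 150$)
$Q{\left(I \right)} = -18 - 3 I$ ($Q{\left(I \right)} = - 3 \left(I + 6\right) = - 3 \left(6 + I\right) = -18 - 3 I$)
$Q{\left(-6 \right)} 13 H = \left(-18 - -18\right) 13 \cdot 150 = \left(-18 + 18\right) 13 \cdot 150 = 0 \cdot 13 \cdot 150 = 0 \cdot 150 = 0$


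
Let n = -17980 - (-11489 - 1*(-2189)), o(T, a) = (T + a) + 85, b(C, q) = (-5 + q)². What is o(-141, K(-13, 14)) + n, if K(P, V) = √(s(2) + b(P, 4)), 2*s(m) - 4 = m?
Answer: -8734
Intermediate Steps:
s(m) = 2 + m/2
K(P, V) = 2 (K(P, V) = √((2 + (½)*2) + (-5 + 4)²) = √((2 + 1) + (-1)²) = √(3 + 1) = √4 = 2)
o(T, a) = 85 + T + a
n = -8680 (n = -17980 - (-11489 + 2189) = -17980 - 1*(-9300) = -17980 + 9300 = -8680)
o(-141, K(-13, 14)) + n = (85 - 141 + 2) - 8680 = -54 - 8680 = -8734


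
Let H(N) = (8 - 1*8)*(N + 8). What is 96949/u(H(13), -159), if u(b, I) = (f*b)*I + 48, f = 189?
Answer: 96949/48 ≈ 2019.8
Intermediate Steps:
H(N) = 0 (H(N) = (8 - 8)*(8 + N) = 0*(8 + N) = 0)
u(b, I) = 48 + 189*I*b (u(b, I) = (189*b)*I + 48 = 189*I*b + 48 = 48 + 189*I*b)
96949/u(H(13), -159) = 96949/(48 + 189*(-159)*0) = 96949/(48 + 0) = 96949/48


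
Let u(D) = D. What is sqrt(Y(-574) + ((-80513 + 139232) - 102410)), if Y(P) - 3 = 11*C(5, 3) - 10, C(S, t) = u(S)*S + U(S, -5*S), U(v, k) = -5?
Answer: I*sqrt(43478) ≈ 208.51*I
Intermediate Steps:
C(S, t) = -5 + S**2 (C(S, t) = S*S - 5 = S**2 - 5 = -5 + S**2)
Y(P) = 213 (Y(P) = 3 + (11*(-5 + 5**2) - 10) = 3 + (11*(-5 + 25) - 10) = 3 + (11*20 - 10) = 3 + (220 - 10) = 3 + 210 = 213)
sqrt(Y(-574) + ((-80513 + 139232) - 102410)) = sqrt(213 + ((-80513 + 139232) - 102410)) = sqrt(213 + (58719 - 102410)) = sqrt(213 - 43691) = sqrt(-43478) = I*sqrt(43478)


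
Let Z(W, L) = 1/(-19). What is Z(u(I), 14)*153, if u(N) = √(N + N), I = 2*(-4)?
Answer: -153/19 ≈ -8.0526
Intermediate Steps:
I = -8
u(N) = √2*√N (u(N) = √(2*N) = √2*√N)
Z(W, L) = -1/19
Z(u(I), 14)*153 = -1/19*153 = -153/19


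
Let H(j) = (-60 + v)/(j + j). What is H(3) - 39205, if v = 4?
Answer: -117643/3 ≈ -39214.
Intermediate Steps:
H(j) = -28/j (H(j) = (-60 + 4)/(j + j) = -56*1/(2*j) = -28/j)
H(3) - 39205 = -28/3 - 39205 = -117643/3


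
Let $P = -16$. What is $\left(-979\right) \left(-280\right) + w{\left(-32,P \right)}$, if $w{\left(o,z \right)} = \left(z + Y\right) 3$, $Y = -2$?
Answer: $274066$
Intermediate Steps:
$w{\left(o,z \right)} = -6 + 3 z$ ($w{\left(o,z \right)} = \left(z - 2\right) 3 = \left(-2 + z\right) 3 = -6 + 3 z$)
$\left(-979\right) \left(-280\right) + w{\left(-32,P \right)} = \left(-979\right) \left(-280\right) + \left(-6 + 3 \left(-16\right)\right) = 274120 - 54 = 274066$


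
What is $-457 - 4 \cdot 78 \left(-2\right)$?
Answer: $167$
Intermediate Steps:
$-457 - 4 \cdot 78 \left(-2\right) = -457 - -624 = -457 + 624 = 167$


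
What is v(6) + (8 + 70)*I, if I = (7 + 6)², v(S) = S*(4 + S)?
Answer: 13242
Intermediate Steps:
I = 169 (I = 13² = 169)
v(6) + (8 + 70)*I = 6*(4 + 6) + (8 + 70)*169 = 6*10 + 78*169 = 60 + 13182 = 13242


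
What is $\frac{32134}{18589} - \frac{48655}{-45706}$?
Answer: $\frac{2373164399}{849628834} \approx 2.7932$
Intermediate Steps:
$\frac{32134}{18589} - \frac{48655}{-45706} = 32134 \cdot \frac{1}{18589} - - \frac{48655}{45706} = \frac{32134}{18589} + \frac{48655}{45706} = \frac{2373164399}{849628834}$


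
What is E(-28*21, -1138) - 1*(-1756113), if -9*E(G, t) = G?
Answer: 5268535/3 ≈ 1.7562e+6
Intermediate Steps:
E(G, t) = -G/9
E(-28*21, -1138) - 1*(-1756113) = -(-28)*21/9 - 1*(-1756113) = -⅑*(-588) + 1756113 = 196/3 + 1756113 = 5268535/3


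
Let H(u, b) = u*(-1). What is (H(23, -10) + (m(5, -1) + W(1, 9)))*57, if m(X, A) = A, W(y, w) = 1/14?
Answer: -19095/14 ≈ -1363.9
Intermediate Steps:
W(y, w) = 1/14
H(u, b) = -u
(H(23, -10) + (m(5, -1) + W(1, 9)))*57 = (-1*23 + (-1 + 1/14))*57 = (-23 - 13/14)*57 = -335/14*57 = -19095/14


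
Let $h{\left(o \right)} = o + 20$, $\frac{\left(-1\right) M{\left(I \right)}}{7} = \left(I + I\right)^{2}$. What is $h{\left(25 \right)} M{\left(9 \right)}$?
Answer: $-102060$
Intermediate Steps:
$M{\left(I \right)} = - 28 I^{2}$ ($M{\left(I \right)} = - 7 \left(I + I\right)^{2} = - 7 \left(2 I\right)^{2} = - 7 \cdot 4 I^{2} = - 28 I^{2}$)
$h{\left(o \right)} = 20 + o$
$h{\left(25 \right)} M{\left(9 \right)} = \left(20 + 25\right) \left(- 28 \cdot 9^{2}\right) = 45 \left(\left(-28\right) 81\right) = 45 \left(-2268\right) = -102060$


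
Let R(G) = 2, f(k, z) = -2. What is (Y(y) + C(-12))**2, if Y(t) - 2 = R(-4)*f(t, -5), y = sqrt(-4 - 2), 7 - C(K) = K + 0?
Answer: 289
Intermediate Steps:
C(K) = 7 - K (C(K) = 7 - (K + 0) = 7 - K)
y = I*sqrt(6) (y = sqrt(-6) = I*sqrt(6) ≈ 2.4495*I)
Y(t) = -2 (Y(t) = 2 + 2*(-2) = 2 - 4 = -2)
(Y(y) + C(-12))**2 = (-2 + (7 - 1*(-12)))**2 = (-2 + (7 + 12))**2 = (-2 + 19)**2 = 17**2 = 289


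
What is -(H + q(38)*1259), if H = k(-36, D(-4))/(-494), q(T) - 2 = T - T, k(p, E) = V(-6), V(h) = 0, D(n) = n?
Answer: -2518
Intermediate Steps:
k(p, E) = 0
q(T) = 2 (q(T) = 2 + (T - T) = 2 + 0 = 2)
H = 0 (H = 0/(-494) = 0*(-1/494) = 0)
-(H + q(38)*1259) = -(0 + 2*1259) = -(0 + 2518) = -1*2518 = -2518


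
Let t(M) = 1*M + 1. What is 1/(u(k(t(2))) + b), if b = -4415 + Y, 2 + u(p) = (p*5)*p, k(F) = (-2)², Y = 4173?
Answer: -1/164 ≈ -0.0060976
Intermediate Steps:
t(M) = 1 + M (t(M) = M + 1 = 1 + M)
k(F) = 4
u(p) = -2 + 5*p² (u(p) = -2 + (p*5)*p = -2 + (5*p)*p = -2 + 5*p²)
b = -242 (b = -4415 + 4173 = -242)
1/(u(k(t(2))) + b) = 1/((-2 + 5*4²) - 242) = 1/((-2 + 5*16) - 242) = 1/((-2 + 80) - 242) = 1/(78 - 242) = 1/(-164) = -1/164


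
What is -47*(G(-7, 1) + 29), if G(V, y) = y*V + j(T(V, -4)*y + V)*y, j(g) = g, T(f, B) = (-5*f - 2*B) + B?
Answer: -2538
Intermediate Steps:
T(f, B) = -B - 5*f
G(V, y) = V*y + y*(V + y*(4 - 5*V)) (G(V, y) = y*V + ((-1*(-4) - 5*V)*y + V)*y = V*y + ((4 - 5*V)*y + V)*y = V*y + (y*(4 - 5*V) + V)*y = V*y + (V + y*(4 - 5*V))*y = V*y + y*(V + y*(4 - 5*V)))
-47*(G(-7, 1) + 29) = -47*(1*(2*(-7) - 1*1*(-4 + 5*(-7))) + 29) = -47*(1*(-14 - 1*1*(-4 - 35)) + 29) = -47*(1*(-14 - 1*1*(-39)) + 29) = -47*(1*(-14 + 39) + 29) = -47*(1*25 + 29) = -47*(25 + 29) = -47*54 = -2538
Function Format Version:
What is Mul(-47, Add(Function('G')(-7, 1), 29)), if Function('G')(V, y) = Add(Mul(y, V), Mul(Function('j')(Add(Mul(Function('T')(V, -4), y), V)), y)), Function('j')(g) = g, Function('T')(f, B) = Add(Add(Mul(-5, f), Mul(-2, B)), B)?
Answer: -2538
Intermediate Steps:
Function('T')(f, B) = Add(Mul(-1, B), Mul(-5, f))
Function('G')(V, y) = Add(Mul(V, y), Mul(y, Add(V, Mul(y, Add(4, Mul(-5, V)))))) (Function('G')(V, y) = Add(Mul(y, V), Mul(Add(Mul(Add(Mul(-1, -4), Mul(-5, V)), y), V), y)) = Add(Mul(V, y), Mul(Add(Mul(Add(4, Mul(-5, V)), y), V), y)) = Add(Mul(V, y), Mul(Add(Mul(y, Add(4, Mul(-5, V))), V), y)) = Add(Mul(V, y), Mul(Add(V, Mul(y, Add(4, Mul(-5, V)))), y)) = Add(Mul(V, y), Mul(y, Add(V, Mul(y, Add(4, Mul(-5, V)))))))
Mul(-47, Add(Function('G')(-7, 1), 29)) = Mul(-47, Add(Mul(1, Add(Mul(2, -7), Mul(-1, 1, Add(-4, Mul(5, -7))))), 29)) = Mul(-47, Add(Mul(1, Add(-14, Mul(-1, 1, Add(-4, -35)))), 29)) = Mul(-47, Add(Mul(1, Add(-14, Mul(-1, 1, -39))), 29)) = Mul(-47, Add(Mul(1, Add(-14, 39)), 29)) = Mul(-47, Add(Mul(1, 25), 29)) = Mul(-47, Add(25, 29)) = Mul(-47, 54) = -2538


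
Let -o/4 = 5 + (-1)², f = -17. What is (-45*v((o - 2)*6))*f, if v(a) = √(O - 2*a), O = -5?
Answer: 765*√307 ≈ 13404.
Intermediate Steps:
o = -24 (o = -4*(5 + (-1)²) = -4*(5 + 1) = -4*6 = -24)
v(a) = √(-5 - 2*a)
(-45*v((o - 2)*6))*f = -45*√(-5 - 2*(-24 - 2)*6)*(-17) = -45*√(-5 - (-52)*6)*(-17) = -45*√(-5 - 2*(-156))*(-17) = -45*√(-5 + 312)*(-17) = -45*√307*(-17) = 765*√307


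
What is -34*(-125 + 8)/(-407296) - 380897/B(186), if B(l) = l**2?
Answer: -626110675/56817792 ≈ -11.020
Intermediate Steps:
-34*(-125 + 8)/(-407296) - 380897/B(186) = -34*(-125 + 8)/(-407296) - 380897/(186**2) = -34*(-117)*(-1/407296) - 380897/34596 = 3978*(-1/407296) - 380897*1/34596 = -1989/203648 - 12287/1116 = -626110675/56817792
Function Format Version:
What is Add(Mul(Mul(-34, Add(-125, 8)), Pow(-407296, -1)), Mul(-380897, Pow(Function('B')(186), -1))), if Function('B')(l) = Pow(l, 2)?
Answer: Rational(-626110675, 56817792) ≈ -11.020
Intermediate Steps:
Add(Mul(Mul(-34, Add(-125, 8)), Pow(-407296, -1)), Mul(-380897, Pow(Function('B')(186), -1))) = Add(Mul(Mul(-34, Add(-125, 8)), Pow(-407296, -1)), Mul(-380897, Pow(Pow(186, 2), -1))) = Add(Mul(Mul(-34, -117), Rational(-1, 407296)), Mul(-380897, Pow(34596, -1))) = Add(Mul(3978, Rational(-1, 407296)), Mul(-380897, Rational(1, 34596))) = Add(Rational(-1989, 203648), Rational(-12287, 1116)) = Rational(-626110675, 56817792)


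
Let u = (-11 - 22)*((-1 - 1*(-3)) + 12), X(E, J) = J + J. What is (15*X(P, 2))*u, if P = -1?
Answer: -27720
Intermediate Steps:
X(E, J) = 2*J
u = -462 (u = -33*((-1 + 3) + 12) = -33*(2 + 12) = -33*14 = -462)
(15*X(P, 2))*u = (15*(2*2))*(-462) = (15*4)*(-462) = 60*(-462) = -27720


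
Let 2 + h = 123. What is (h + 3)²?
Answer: 15376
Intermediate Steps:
h = 121 (h = -2 + 123 = 121)
(h + 3)² = (121 + 3)² = 124² = 15376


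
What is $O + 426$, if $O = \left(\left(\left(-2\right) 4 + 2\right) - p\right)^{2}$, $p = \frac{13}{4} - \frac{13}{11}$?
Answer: $\frac{950761}{1936} \approx 491.1$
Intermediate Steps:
$p = \frac{91}{44}$ ($p = 13 \cdot \frac{1}{4} - \frac{13}{11} = \frac{13}{4} - \frac{13}{11} = \frac{91}{44} \approx 2.0682$)
$O = \frac{126025}{1936}$ ($O = \left(\left(\left(-2\right) 4 + 2\right) - \frac{91}{44}\right)^{2} = \left(\left(-8 + 2\right) - \frac{91}{44}\right)^{2} = \left(-6 - \frac{91}{44}\right)^{2} = \left(- \frac{355}{44}\right)^{2} = \frac{126025}{1936} \approx 65.096$)
$O + 426 = \frac{126025}{1936} + 426 = \frac{950761}{1936}$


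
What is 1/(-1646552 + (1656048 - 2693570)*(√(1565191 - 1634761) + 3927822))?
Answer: I/(2*(-2037601691818*I + 1556283*√7730)) ≈ -2.4539e-13 + 1.6478e-17*I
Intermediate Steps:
1/(-1646552 + (1656048 - 2693570)*(√(1565191 - 1634761) + 3927822)) = 1/(-1646552 - 1037522*(√(-69570) + 3927822)) = 1/(-1646552 - 1037522*(3*I*√7730 + 3927822)) = 1/(-1646552 - 1037522*(3927822 + 3*I*√7730)) = 1/(-1646552 + (-4075201737084 - 3112566*I*√7730)) = 1/(-4075203383636 - 3112566*I*√7730)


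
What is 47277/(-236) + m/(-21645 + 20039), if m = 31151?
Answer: -41639249/189508 ≈ -219.72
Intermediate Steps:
47277/(-236) + m/(-21645 + 20039) = 47277/(-236) + 31151/(-21645 + 20039) = 47277*(-1/236) + 31151/(-1606) = -47277/236 + 31151*(-1/1606) = -47277/236 - 31151/1606 = -41639249/189508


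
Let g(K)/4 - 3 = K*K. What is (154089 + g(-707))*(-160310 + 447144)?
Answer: 617696158498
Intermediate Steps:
g(K) = 12 + 4*K² (g(K) = 12 + 4*(K*K) = 12 + 4*K²)
(154089 + g(-707))*(-160310 + 447144) = (154089 + (12 + 4*(-707)²))*(-160310 + 447144) = (154089 + (12 + 4*499849))*286834 = (154089 + (12 + 1999396))*286834 = (154089 + 1999408)*286834 = 2153497*286834 = 617696158498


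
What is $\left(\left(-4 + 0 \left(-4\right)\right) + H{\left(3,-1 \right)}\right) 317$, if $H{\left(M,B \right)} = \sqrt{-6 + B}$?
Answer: $-1268 + 317 i \sqrt{7} \approx -1268.0 + 838.7 i$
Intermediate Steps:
$\left(\left(-4 + 0 \left(-4\right)\right) + H{\left(3,-1 \right)}\right) 317 = \left(\left(-4 + 0 \left(-4\right)\right) + \sqrt{-6 - 1}\right) 317 = \left(\left(-4 + 0\right) + \sqrt{-7}\right) 317 = \left(-4 + i \sqrt{7}\right) 317 = -1268 + 317 i \sqrt{7}$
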